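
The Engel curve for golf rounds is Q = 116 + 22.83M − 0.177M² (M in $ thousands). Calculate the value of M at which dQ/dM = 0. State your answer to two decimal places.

dQ/dM = 22.83 − 0.354M.
The good is inferior where dQ/dM < 0. Setting dQ/dM = 0 gives M = 22.83 / 0.354 = 64.49.

64.49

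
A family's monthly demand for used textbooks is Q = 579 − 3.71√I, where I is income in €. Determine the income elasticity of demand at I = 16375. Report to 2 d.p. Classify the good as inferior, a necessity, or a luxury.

At I = 16375: Q = 104.250.
dQ/dI = -3.71/(2√I) = -0.0144962 at this income.
η = (dQ/dI)·(I/Q) = -0.0144962 × (16375/104.250) = -2.28.
Since η < 0, the good is an inferior good.

-2.28 (inferior good)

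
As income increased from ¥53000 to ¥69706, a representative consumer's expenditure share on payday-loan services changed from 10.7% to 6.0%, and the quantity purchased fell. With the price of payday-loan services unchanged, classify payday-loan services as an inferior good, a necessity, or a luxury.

inferior good

Quantity demanded falls as income rises, so η < 0.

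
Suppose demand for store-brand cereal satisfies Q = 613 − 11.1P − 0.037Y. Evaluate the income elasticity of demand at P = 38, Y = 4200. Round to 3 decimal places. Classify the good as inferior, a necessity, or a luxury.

At P = 38, Y = 4200: Q = 35.800.
Holding P constant, ∂Q/∂Y = −0.037.
η_Y = (∂Q/∂Y)·(Y/Q) = -0.037 × (4200/35.800) = -4.341.
Since η < 0, this is an inferior good.

-4.341 (inferior good)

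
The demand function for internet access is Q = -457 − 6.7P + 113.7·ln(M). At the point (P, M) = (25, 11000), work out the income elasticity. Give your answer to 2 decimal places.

0.26

At P = 25, M = 11000: Q = 433.552.
Holding P constant, ∂Q/∂M = 113.7/M = 0.0103364.
η_M = (∂Q/∂M)·(M/Q) = 0.0103364 × (11000/433.552) = 0.26.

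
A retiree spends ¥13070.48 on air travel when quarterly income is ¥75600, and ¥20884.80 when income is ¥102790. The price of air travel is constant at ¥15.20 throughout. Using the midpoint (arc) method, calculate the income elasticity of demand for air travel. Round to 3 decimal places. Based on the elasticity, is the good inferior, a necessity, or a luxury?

1.510 (luxury)

With a constant price, Q₁ = 13070.48/15.20 = 859.900 and Q₂ = 20884.80/15.20 = 1374.000 (equivalently, work directly with expenditure since P cancels).
Midpoint %ΔQ = (20884.80 − 13070.48)/16977.64 = 0.46027; midpoint %ΔI = (102790 − 75600)/89195 = 0.30484.
η = 0.46027 / 0.30484 = 1.510.
η > 1 ⇒ luxury.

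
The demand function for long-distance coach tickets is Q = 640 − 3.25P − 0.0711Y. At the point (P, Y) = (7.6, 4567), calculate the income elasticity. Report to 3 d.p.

-1.117

At P = 7.6, Y = 4567: Q = 290.586.
Holding P constant, ∂Q/∂Y = −0.0711.
η_Y = (∂Q/∂Y)·(Y/Q) = -0.0711 × (4567/290.586) = -1.117.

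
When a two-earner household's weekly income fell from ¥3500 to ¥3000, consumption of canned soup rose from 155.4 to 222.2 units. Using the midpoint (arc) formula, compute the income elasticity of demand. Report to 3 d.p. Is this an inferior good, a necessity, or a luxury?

-2.300 (inferior good)

ΔQ = 222.2 − 155.4 = 66.8; midpoint Q̄ = (155.4 + 222.2)/2 = 188.8.
ΔI = 3000 − 3500 = -500; midpoint Ī = (3500 + 3000)/2 = 3250.
η = (ΔQ/Q̄) ÷ (ΔI/Ī) = (66.8/188.8) ÷ (-500/3250) = -2.300.
η < 0 ⇒ inferior good.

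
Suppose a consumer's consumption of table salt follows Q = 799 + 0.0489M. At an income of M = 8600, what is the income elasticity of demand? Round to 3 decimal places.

0.345

At M = 8600: Q = 1219.540.
dQ/dM = 0.0489.
η = (dQ/dM)·(M/Q) = 0.0489 × (8600/1219.540) = 0.345.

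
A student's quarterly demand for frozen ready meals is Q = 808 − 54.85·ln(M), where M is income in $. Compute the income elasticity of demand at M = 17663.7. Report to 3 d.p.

-0.202

At M = 17663.7: Q = 271.607.
dQ/dM = -54.85/M = -0.00310524 at this income.
η = (dQ/dM)·(M/Q) = -0.00310524 × (17663.7/271.607) = -0.202.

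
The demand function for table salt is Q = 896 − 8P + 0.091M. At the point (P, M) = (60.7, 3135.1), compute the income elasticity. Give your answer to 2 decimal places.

At P = 60.7, M = 3135.1: Q = 695.694.
Holding P constant, ∂Q/∂M = 0.091.
η_M = (∂Q/∂M)·(M/Q) = 0.091 × (3135.1/695.694) = 0.41.

0.41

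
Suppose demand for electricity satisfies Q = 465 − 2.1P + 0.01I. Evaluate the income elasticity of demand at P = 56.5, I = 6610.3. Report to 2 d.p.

At P = 56.5, I = 6610.3: Q = 412.453.
Holding P constant, ∂Q/∂I = 0.01.
η_I = (∂Q/∂I)·(I/Q) = 0.01 × (6610.3/412.453) = 0.16.

0.16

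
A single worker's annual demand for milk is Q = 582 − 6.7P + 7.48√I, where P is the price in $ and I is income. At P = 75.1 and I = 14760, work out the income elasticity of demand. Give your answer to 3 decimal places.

At P = 75.1, I = 14760: Q = 987.581.
Holding P constant, ∂Q/∂I = 7.48/(2√I) = 0.0307842.
η_I = (∂Q/∂I)·(I/Q) = 0.0307842 × (14760/987.581) = 0.460.

0.460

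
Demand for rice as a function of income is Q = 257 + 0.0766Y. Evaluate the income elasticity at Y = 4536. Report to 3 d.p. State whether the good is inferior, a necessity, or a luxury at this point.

0.575 (necessity)

At Y = 4536: Q = 604.458.
dQ/dY = 0.0766.
η = (dQ/dY)·(Y/Q) = 0.0766 × (4536/604.458) = 0.575.
Since 0 < η < 1, the good is a necessity.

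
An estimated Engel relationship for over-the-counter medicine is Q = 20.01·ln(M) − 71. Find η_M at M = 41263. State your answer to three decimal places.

At M = 41263: Q = 141.661.
dQ/dM = 20.01/M = 0.000484938 at this income.
η = (dQ/dM)·(M/Q) = 0.000484938 × (41263/141.661) = 0.141.

0.141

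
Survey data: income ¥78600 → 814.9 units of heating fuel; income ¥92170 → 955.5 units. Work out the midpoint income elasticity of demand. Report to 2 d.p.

1.00

ΔQ = 955.5 − 814.9 = 140.6; midpoint Q̄ = (814.9 + 955.5)/2 = 885.2.
ΔI = 92170 − 78600 = 13570; midpoint Ī = (78600 + 92170)/2 = 85385.
η = (ΔQ/Q̄) ÷ (ΔI/Ī) = (140.6/885.2) ÷ (13570/85385) = 1.00.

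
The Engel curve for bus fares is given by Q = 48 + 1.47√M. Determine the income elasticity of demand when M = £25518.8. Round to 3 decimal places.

0.415

At M = 25518.8: Q = 282.827.
dQ/dM = 1.47/(2√M) = 0.00460105 at this income.
η = (dQ/dM)·(M/Q) = 0.00460105 × (25518.8/282.827) = 0.415.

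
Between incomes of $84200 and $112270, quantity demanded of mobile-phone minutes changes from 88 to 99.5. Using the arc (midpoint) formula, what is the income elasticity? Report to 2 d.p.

0.43

ΔQ = 99.5 − 88 = 11.5; midpoint Q̄ = (88 + 99.5)/2 = 93.75.
ΔI = 112270 − 84200 = 28070; midpoint Ī = (84200 + 112270)/2 = 98235.
η = (ΔQ/Q̄) ÷ (ΔI/Ī) = (11.5/93.75) ÷ (28070/98235) = 0.43.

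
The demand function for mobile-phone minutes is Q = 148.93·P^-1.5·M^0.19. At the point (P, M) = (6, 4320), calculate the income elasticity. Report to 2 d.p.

0.19

For a multiplicative demand Q = A·P^α·M^β, the income elasticity is β everywhere.
Here β = 0.19, so η = 0.19.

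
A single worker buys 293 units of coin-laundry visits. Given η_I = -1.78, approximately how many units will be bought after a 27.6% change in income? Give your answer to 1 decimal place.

149.1

%ΔQ ≈ η × %ΔI = -1.78 × 27.6% = -49.128%.
New Q ≈ 293 × (1 − 0.49128) = 149.1.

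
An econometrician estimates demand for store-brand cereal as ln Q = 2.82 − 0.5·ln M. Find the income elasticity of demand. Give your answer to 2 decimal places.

-0.50

In a log-linear demand, the coefficient on ln M is the income elasticity.
So η = -0.50.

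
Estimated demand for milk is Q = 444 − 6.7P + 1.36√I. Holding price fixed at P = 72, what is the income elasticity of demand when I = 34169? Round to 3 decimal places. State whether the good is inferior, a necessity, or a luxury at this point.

0.590 (necessity)

At P = 72, I = 34169: Q = 212.994.
Holding P constant, ∂Q/∂I = 1.36/(2√I) = 0.00367869.
η_I = (∂Q/∂I)·(I/Q) = 0.00367869 × (34169/212.994) = 0.590.
Since 0 < η < 1, this is a necessity.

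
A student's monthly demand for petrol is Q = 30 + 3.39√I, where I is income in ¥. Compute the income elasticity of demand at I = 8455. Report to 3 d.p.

At I = 8455: Q = 341.714.
dQ/dI = 3.39/(2√I) = 0.0184337 at this income.
η = (dQ/dI)·(I/Q) = 0.0184337 × (8455/341.714) = 0.456.

0.456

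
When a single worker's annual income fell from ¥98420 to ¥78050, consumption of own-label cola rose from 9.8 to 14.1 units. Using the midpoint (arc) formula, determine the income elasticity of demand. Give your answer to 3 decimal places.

ΔQ = 14.1 − 9.8 = 4.3; midpoint Q̄ = (9.8 + 14.1)/2 = 11.95.
ΔI = 78050 − 98420 = -20370; midpoint Ī = (98420 + 78050)/2 = 88235.
η = (ΔQ/Q̄) ÷ (ΔI/Ī) = (4.3/11.95) ÷ (-20370/88235) = -1.559.

-1.559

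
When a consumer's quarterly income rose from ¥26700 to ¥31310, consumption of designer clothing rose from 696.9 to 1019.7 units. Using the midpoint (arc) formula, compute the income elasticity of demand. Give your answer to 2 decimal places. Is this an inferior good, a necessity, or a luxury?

2.37 (luxury)

ΔQ = 1019.7 − 696.9 = 322.8; midpoint Q̄ = (696.9 + 1019.7)/2 = 858.3.
ΔI = 31310 − 26700 = 4610; midpoint Ī = (26700 + 31310)/2 = 29005.
η = (ΔQ/Q̄) ÷ (ΔI/Ī) = (322.8/858.3) ÷ (4610/29005) = 2.37.
η > 1 ⇒ luxury.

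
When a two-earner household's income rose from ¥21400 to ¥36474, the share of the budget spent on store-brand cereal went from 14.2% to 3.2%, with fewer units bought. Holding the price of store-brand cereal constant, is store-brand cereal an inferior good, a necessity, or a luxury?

inferior good

Quantity demanded falls as income rises, so η < 0.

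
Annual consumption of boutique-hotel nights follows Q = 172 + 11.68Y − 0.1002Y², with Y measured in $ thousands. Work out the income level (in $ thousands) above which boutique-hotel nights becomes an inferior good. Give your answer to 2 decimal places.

dQ/dY = 11.68 − 0.2004Y.
The good is inferior where dQ/dY < 0. Setting dQ/dY = 0 gives Y = 11.68 / 0.2004 = 58.28.

58.28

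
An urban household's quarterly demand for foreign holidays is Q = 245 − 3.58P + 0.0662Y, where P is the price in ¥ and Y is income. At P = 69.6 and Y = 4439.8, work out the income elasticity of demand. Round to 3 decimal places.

At P = 69.6, Y = 4439.8: Q = 289.747.
Holding P constant, ∂Q/∂Y = 0.0662.
η_Y = (∂Q/∂Y)·(Y/Q) = 0.0662 × (4439.8/289.747) = 1.014.

1.014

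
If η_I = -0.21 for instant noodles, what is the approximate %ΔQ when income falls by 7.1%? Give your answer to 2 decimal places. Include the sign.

%ΔQ ≈ η × %ΔI = -0.21 × (-7.1%) = 1.49%.

1.49%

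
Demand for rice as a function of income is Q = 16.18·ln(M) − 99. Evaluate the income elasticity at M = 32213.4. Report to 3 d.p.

At M = 32213.4: Q = 68.951.
dQ/dM = 16.18/M = 0.000502275 at this income.
η = (dQ/dM)·(M/Q) = 0.000502275 × (32213.4/68.951) = 0.235.

0.235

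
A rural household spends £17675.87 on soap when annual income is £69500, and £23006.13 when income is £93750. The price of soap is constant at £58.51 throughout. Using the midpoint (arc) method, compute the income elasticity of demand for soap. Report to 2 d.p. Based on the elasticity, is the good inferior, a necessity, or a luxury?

With a constant price, Q₁ = 17675.87/58.51 = 302.100 and Q₂ = 23006.13/58.51 = 393.200 (equivalently, work directly with expenditure since P cancels).
Midpoint %ΔQ = (23006.13 − 17675.87)/20341.00 = 0.26205; midpoint %ΔI = (93750 − 69500)/81625 = 0.29709.
η = 0.26205 / 0.29709 = 0.88.
0 < η < 1 ⇒ necessity.

0.88 (necessity)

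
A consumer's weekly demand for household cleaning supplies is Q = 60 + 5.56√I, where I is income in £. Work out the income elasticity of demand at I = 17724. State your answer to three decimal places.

0.463

At I = 17724: Q = 800.211.
dQ/dI = 5.56/(2√I) = 0.0208816 at this income.
η = (dQ/dI)·(I/Q) = 0.0208816 × (17724/800.211) = 0.463.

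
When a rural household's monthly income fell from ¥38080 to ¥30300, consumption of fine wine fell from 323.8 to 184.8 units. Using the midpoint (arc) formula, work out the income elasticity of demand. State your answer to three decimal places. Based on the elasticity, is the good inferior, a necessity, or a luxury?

ΔQ = 184.8 − 323.8 = -139; midpoint Q̄ = (323.8 + 184.8)/2 = 254.3.
ΔI = 30300 − 38080 = -7780; midpoint Ī = (38080 + 30300)/2 = 34190.
η = (ΔQ/Q̄) ÷ (ΔI/Ī) = (-139/254.3) ÷ (-7780/34190) = 2.402.
η > 1 ⇒ luxury.

2.402 (luxury)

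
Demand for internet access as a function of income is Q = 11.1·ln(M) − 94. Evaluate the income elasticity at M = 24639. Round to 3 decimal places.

At M = 24639: Q = 18.244.
dQ/dM = 11.1/M = 0.000450505 at this income.
η = (dQ/dM)·(M/Q) = 0.000450505 × (24639/18.244) = 0.608.

0.608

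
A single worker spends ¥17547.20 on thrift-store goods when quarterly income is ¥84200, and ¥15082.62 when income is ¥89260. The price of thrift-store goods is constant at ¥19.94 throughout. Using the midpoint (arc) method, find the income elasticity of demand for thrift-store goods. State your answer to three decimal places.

-2.589

With a constant price, Q₁ = 17547.20/19.94 = 880.000 and Q₂ = 15082.62/19.94 = 756.400 (equivalently, work directly with expenditure since P cancels).
Midpoint %ΔQ = (15082.62 − 17547.20)/16314.91 = -0.15106; midpoint %ΔI = (89260 − 84200)/86730 = 0.05834.
η = -0.15106 / 0.05834 = -2.589.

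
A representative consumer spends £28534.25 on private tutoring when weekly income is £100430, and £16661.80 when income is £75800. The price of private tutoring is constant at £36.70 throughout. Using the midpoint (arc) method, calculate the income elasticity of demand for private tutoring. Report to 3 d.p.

With a constant price, Q₁ = 28534.25/36.70 = 777.500 and Q₂ = 16661.80/36.70 = 454.000 (equivalently, work directly with expenditure since P cancels).
Midpoint %ΔQ = (16661.80 − 28534.25)/22598.03 = -0.52538; midpoint %ΔI = (75800 − 100430)/88115 = -0.27952.
η = -0.52538 / -0.27952 = 1.880.

1.880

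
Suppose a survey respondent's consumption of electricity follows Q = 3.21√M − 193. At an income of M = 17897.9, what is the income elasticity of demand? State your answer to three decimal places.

0.908

At M = 17897.9: Q = 236.444.
dQ/dM = 3.21/(2√M) = 0.011997 at this income.
η = (dQ/dM)·(M/Q) = 0.011997 × (17897.9/236.444) = 0.908.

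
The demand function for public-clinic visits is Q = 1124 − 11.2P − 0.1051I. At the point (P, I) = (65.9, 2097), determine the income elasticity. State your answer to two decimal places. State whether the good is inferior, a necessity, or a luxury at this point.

-1.33 (inferior good)

At P = 65.9, I = 2097: Q = 165.525.
Holding P constant, ∂Q/∂I = −0.1051.
η_I = (∂Q/∂I)·(I/Q) = -0.1051 × (2097/165.525) = -1.33.
Since η < 0, this is an inferior good.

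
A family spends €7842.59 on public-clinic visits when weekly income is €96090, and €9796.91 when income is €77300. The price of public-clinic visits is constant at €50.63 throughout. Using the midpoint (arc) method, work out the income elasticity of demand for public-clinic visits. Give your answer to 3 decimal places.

-1.022

With a constant price, Q₁ = 7842.59/50.63 = 154.900 and Q₂ = 9796.91/50.63 = 193.500 (equivalently, work directly with expenditure since P cancels).
Midpoint %ΔQ = (9796.91 − 7842.59)/8819.75 = 0.22158; midpoint %ΔI = (77300 − 96090)/86695 = -0.21674.
η = 0.22158 / -0.21674 = -1.022.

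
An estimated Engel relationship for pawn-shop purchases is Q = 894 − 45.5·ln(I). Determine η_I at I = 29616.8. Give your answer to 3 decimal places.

-0.107

At I = 29616.8: Q = 425.528.
dQ/dI = -45.5/I = -0.00153629 at this income.
η = (dQ/dI)·(I/Q) = -0.00153629 × (29616.8/425.528) = -0.107.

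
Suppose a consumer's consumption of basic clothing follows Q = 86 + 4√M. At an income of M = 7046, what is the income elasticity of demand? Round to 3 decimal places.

0.398

At M = 7046: Q = 421.762.
dQ/dM = 4/(2√M) = 0.0238264 at this income.
η = (dQ/dM)·(M/Q) = 0.0238264 × (7046/421.762) = 0.398.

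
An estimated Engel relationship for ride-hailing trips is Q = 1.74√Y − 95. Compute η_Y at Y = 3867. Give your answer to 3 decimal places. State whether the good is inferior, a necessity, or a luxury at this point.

4.098 (luxury)

At Y = 3867: Q = 13.202.
dQ/dY = 1.74/(2√Y) = 0.0139905 at this income.
η = (dQ/dY)·(Y/Q) = 0.0139905 × (3867/13.202) = 4.098.
Since η > 1, the good is a luxury.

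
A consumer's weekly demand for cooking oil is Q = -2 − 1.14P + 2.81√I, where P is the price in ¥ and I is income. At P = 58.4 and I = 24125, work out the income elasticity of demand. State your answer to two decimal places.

0.59

At P = 58.4, I = 24125: Q = 367.880.
Holding P constant, ∂Q/∂I = 2.81/(2√I) = 0.00904571.
η_I = (∂Q/∂I)·(I/Q) = 0.00904571 × (24125/367.880) = 0.59.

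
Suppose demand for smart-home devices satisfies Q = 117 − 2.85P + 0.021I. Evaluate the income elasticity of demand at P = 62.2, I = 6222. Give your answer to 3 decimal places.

1.856

At P = 62.2, I = 6222: Q = 70.392.
Holding P constant, ∂Q/∂I = 0.021.
η_I = (∂Q/∂I)·(I/Q) = 0.021 × (6222/70.392) = 1.856.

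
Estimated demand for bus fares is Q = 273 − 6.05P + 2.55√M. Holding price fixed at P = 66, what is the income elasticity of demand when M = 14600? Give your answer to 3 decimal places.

0.847

At P = 66, M = 14600: Q = 181.818.
Holding P constant, ∂Q/∂M = 2.55/(2√M) = 0.010552.
η_M = (∂Q/∂M)·(M/Q) = 0.010552 × (14600/181.818) = 0.847.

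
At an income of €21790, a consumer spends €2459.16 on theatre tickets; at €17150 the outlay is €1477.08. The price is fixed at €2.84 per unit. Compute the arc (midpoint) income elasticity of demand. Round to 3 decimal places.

With a constant price, Q₁ = 2459.16/2.84 = 865.901 and Q₂ = 1477.08/2.84 = 520.099 (equivalently, work directly with expenditure since P cancels).
Midpoint %ΔQ = (1477.08 − 2459.16)/1968.12 = -0.49899; midpoint %ΔI = (17150 − 21790)/19470 = -0.23832.
η = -0.49899 / -0.23832 = 2.094.

2.094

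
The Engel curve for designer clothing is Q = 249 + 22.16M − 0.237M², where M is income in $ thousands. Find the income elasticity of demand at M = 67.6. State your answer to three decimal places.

-1.006

At M = 67.6: Q = 663.9829.
dQ/dM = 22.16 − 0.474M = -9.88240.
η = (dQ/dM)·(M/Q) = -9.88240 × (67.6/663.9829) = -1.006.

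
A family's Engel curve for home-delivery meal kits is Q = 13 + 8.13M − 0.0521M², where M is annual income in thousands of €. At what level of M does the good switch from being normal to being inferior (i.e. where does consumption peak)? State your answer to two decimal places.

dQ/dM = 8.13 − 0.1042M.
The good is inferior where dQ/dM < 0. Setting dQ/dM = 0 gives M = 8.13 / 0.1042 = 78.02.

78.02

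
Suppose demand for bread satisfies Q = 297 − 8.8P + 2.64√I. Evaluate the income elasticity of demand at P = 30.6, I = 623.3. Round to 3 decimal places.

0.352

At P = 30.6, I = 623.3: Q = 93.630.
Holding P constant, ∂Q/∂I = 2.64/(2√I) = 0.052872.
η_I = (∂Q/∂I)·(I/Q) = 0.052872 × (623.3/93.630) = 0.352.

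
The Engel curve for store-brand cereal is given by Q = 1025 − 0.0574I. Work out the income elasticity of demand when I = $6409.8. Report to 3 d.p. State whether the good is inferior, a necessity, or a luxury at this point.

At I = 6409.8: Q = 657.077.
dQ/dI = −0.0574.
η = (dQ/dI)·(I/Q) = -0.0574 × (6409.8/657.077) = -0.560.
Since η < 0, the good is an inferior good.

-0.560 (inferior good)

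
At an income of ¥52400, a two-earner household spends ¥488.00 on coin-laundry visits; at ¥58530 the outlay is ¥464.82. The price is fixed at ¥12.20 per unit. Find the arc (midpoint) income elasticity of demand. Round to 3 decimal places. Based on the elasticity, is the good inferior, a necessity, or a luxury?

With a constant price, Q₁ = 488.00/12.20 = 40.000 and Q₂ = 464.82/12.20 = 38.100 (equivalently, work directly with expenditure since P cancels).
Midpoint %ΔQ = (464.82 − 488.00)/476.41 = -0.04866; midpoint %ΔI = (58530 − 52400)/55465 = 0.11052.
η = -0.04866 / 0.11052 = -0.440.
η < 0 ⇒ inferior good.

-0.440 (inferior good)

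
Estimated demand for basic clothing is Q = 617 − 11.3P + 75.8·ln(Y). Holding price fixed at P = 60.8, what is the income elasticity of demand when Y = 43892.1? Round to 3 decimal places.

0.102

At P = 60.8, Y = 43892.1: Q = 740.223.
Holding P constant, ∂Q/∂Y = 75.8/Y = 0.00172696.
η_Y = (∂Q/∂Y)·(Y/Q) = 0.00172696 × (43892.1/740.223) = 0.102.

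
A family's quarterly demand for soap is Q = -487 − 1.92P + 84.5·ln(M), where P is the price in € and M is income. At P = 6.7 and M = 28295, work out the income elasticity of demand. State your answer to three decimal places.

0.231

At P = 6.7, M = 28295: Q = 366.298.
Holding P constant, ∂Q/∂M = 84.5/M = 0.00298639.
η_M = (∂Q/∂M)·(M/Q) = 0.00298639 × (28295/366.298) = 0.231.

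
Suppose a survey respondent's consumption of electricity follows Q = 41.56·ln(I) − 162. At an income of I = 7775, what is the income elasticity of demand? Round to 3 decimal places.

0.198

At I = 7775: Q = 210.322.
dQ/dI = 41.56/I = 0.00534534 at this income.
η = (dQ/dI)·(I/Q) = 0.00534534 × (7775/210.322) = 0.198.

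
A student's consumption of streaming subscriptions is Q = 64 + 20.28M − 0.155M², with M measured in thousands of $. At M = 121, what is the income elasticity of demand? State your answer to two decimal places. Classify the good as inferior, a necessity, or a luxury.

-8.39 (inferior good)

At M = 121: Q = 248.5250.
dQ/dM = 20.28 − 0.31M = -17.23000.
η = (dQ/dM)·(M/Q) = -17.23000 × (121/248.5250) = -8.39.
η < 0 ⇒ inferior good.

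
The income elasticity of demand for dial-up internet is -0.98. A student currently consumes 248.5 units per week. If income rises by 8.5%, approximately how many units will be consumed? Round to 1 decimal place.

227.8

%ΔQ ≈ η × %ΔI = -0.98 × 8.5% = -8.33%.
New Q ≈ 248.5 × (1 − 0.0833) = 227.8.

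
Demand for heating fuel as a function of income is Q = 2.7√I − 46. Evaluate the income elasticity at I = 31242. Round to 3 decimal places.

At I = 31242: Q = 431.236.
dQ/dI = 2.7/(2√I) = 0.00763773 at this income.
η = (dQ/dI)·(I/Q) = 0.00763773 × (31242/431.236) = 0.553.

0.553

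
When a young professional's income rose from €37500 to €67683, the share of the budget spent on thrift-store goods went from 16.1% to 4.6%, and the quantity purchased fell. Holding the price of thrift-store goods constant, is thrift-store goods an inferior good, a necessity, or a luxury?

inferior good

Quantity demanded falls as income rises, so η < 0.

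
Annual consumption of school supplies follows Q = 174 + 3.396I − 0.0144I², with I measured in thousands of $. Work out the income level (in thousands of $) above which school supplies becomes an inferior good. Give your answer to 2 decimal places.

117.92

dQ/dI = 3.396 − 0.0288I.
The good is inferior where dQ/dI < 0. Setting dQ/dI = 0 gives I = 3.396 / 0.0288 = 117.92.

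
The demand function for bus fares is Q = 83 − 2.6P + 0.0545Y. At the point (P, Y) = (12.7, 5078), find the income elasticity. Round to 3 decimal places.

0.847

At P = 12.7, Y = 5078: Q = 326.731.
Holding P constant, ∂Q/∂Y = 0.0545.
η_Y = (∂Q/∂Y)·(Y/Q) = 0.0545 × (5078/326.731) = 0.847.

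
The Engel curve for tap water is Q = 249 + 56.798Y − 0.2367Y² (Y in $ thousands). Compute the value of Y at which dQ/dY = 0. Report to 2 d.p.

119.98

dQ/dY = 56.798 − 0.4734Y.
The good is inferior where dQ/dY < 0. Setting dQ/dY = 0 gives Y = 56.798 / 0.4734 = 119.98.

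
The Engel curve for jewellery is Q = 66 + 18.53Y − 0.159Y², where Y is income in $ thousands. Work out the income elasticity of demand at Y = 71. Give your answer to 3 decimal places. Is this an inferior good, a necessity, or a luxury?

-0.495 (inferior good)

At Y = 71: Q = 580.1110.
dQ/dY = 18.53 − 0.318Y = -4.04800.
η = (dQ/dY)·(Y/Q) = -4.04800 × (71/580.1110) = -0.495.
η < 0 ⇒ inferior good.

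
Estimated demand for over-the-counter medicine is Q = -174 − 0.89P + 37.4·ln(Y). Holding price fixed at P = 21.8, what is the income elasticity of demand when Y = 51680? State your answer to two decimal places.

0.18

At P = 21.8, Y = 51680: Q = 212.494.
Holding P constant, ∂Q/∂Y = 37.4/Y = 0.000723684.
η_Y = (∂Q/∂Y)·(Y/Q) = 0.000723684 × (51680/212.494) = 0.18.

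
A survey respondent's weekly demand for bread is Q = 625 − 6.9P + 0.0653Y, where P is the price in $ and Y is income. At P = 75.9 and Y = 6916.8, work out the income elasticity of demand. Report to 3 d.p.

0.817

At P = 75.9, Y = 6916.8: Q = 552.957.
Holding P constant, ∂Q/∂Y = 0.0653.
η_Y = (∂Q/∂Y)·(Y/Q) = 0.0653 × (6916.8/552.957) = 0.817.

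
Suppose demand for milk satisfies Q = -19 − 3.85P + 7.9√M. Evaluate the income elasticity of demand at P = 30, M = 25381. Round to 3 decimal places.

0.560

At P = 30, M = 25381: Q = 1124.082.
Holding P constant, ∂Q/∂M = 7.9/(2√M) = 0.0247938.
η_M = (∂Q/∂M)·(M/Q) = 0.0247938 × (25381/1124.082) = 0.560.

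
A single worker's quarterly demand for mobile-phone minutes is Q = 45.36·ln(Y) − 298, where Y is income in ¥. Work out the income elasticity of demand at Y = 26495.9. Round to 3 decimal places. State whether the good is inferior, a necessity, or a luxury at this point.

0.277 (necessity)

At Y = 26495.9: Q = 163.980.
dQ/dY = 45.36/Y = 0.00171196 at this income.
η = (dQ/dY)·(Y/Q) = 0.00171196 × (26495.9/163.980) = 0.277.
Since 0 < η < 1, the good is a necessity.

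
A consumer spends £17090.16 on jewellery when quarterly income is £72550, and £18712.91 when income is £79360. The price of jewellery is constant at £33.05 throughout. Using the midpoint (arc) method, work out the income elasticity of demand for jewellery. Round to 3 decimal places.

With a constant price, Q₁ = 17090.16/33.05 = 517.100 and Q₂ = 18712.91/33.05 = 566.200 (equivalently, work directly with expenditure since P cancels).
Midpoint %ΔQ = (18712.91 − 17090.16)/17901.54 = 0.09065; midpoint %ΔI = (79360 − 72550)/75955 = 0.08966.
η = 0.09065 / 0.08966 = 1.011.

1.011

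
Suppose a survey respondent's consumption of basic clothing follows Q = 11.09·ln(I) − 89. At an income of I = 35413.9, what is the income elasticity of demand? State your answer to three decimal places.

0.408

At I = 35413.9: Q = 27.166.
dQ/dI = 11.09/I = 0.000313154 at this income.
η = (dQ/dI)·(I/Q) = 0.000313154 × (35413.9/27.166) = 0.408.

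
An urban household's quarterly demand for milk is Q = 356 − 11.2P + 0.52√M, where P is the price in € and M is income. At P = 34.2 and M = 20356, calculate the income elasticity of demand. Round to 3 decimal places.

0.787

At P = 34.2, M = 20356: Q = 47.151.
Holding P constant, ∂Q/∂M = 0.52/(2√M) = 0.00182233.
η_M = (∂Q/∂M)·(M/Q) = 0.00182233 × (20356/47.151) = 0.787.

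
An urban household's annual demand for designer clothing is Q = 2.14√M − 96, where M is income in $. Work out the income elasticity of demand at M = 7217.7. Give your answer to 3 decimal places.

At M = 7217.7: Q = 85.808.
dQ/dM = 2.14/(2√M) = 0.0125946 at this income.
η = (dQ/dM)·(M/Q) = 0.0125946 × (7217.7/85.808) = 1.059.

1.059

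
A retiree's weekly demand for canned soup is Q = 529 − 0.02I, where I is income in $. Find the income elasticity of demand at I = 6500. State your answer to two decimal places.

-0.33

At I = 6500: Q = 399.000.
dQ/dI = −0.02.
η = (dQ/dI)·(I/Q) = -0.02 × (6500/399.000) = -0.33.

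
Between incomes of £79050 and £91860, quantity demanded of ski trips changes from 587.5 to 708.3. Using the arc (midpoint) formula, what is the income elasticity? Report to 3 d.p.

ΔQ = 708.3 − 587.5 = 120.8; midpoint Q̄ = (587.5 + 708.3)/2 = 647.9.
ΔI = 91860 − 79050 = 12810; midpoint Ī = (79050 + 91860)/2 = 85455.
η = (ΔQ/Q̄) ÷ (ΔI/Ī) = (120.8/647.9) ÷ (12810/85455) = 1.244.

1.244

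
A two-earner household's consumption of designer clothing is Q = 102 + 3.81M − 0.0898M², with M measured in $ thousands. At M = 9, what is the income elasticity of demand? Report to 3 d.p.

At M = 9: Q = 129.0162.
dQ/dM = 3.81 − 0.1796M = 2.19360.
η = (dQ/dM)·(M/Q) = 2.19360 × (9/129.0162) = 0.153.

0.153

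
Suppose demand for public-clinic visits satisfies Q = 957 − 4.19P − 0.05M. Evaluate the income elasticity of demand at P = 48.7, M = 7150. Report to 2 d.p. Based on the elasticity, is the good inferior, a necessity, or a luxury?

At P = 48.7, M = 7150: Q = 395.447.
Holding P constant, ∂Q/∂M = −0.05.
η_M = (∂Q/∂M)·(M/Q) = -0.05 × (7150/395.447) = -0.90.
Since η < 0, this is an inferior good.

-0.90 (inferior good)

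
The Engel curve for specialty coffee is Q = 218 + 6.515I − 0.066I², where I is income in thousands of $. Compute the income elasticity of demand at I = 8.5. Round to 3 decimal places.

At I = 8.5: Q = 268.6090.
dQ/dI = 6.515 − 0.132I = 5.39300.
η = (dQ/dI)·(I/Q) = 5.39300 × (8.5/268.6090) = 0.171.

0.171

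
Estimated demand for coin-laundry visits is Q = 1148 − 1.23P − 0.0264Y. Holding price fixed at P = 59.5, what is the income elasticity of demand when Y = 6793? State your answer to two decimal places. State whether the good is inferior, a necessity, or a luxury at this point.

At P = 59.5, Y = 6793: Q = 895.480.
Holding P constant, ∂Q/∂Y = −0.0264.
η_Y = (∂Q/∂Y)·(Y/Q) = -0.0264 × (6793/895.480) = -0.20.
Since η < 0, this is an inferior good.

-0.20 (inferior good)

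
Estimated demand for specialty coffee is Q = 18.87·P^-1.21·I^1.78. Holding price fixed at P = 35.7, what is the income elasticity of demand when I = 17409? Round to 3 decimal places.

1.780

For a multiplicative demand Q = A·P^α·I^β, the income elasticity is β everywhere.
Here β = 1.78, so η = 1.780.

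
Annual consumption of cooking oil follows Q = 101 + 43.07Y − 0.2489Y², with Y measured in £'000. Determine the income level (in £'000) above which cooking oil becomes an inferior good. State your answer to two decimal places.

dQ/dY = 43.07 − 0.4978Y.
The good is inferior where dQ/dY < 0. Setting dQ/dY = 0 gives Y = 43.07 / 0.4978 = 86.52.

86.52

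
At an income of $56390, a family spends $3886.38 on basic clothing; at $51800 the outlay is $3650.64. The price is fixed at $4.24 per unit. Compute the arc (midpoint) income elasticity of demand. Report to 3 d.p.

With a constant price, Q₁ = 3886.38/4.24 = 916.599 and Q₂ = 3650.64/4.24 = 861.000 (equivalently, work directly with expenditure since P cancels).
Midpoint %ΔQ = (3650.64 − 3886.38)/3768.51 = -0.06256; midpoint %ΔI = (51800 − 56390)/54095 = -0.08485.
η = -0.06256 / -0.08485 = 0.737.

0.737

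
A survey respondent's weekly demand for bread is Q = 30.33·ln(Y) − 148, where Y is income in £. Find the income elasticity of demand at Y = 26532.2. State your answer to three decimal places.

0.188

At Y = 26532.2: Q = 160.945.
dQ/dY = 30.33/Y = 0.00114314 at this income.
η = (dQ/dY)·(Y/Q) = 0.00114314 × (26532.2/160.945) = 0.188.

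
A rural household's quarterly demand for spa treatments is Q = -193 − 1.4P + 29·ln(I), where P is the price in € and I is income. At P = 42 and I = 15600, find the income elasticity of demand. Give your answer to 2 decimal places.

1.03

At P = 42, I = 15600: Q = 28.196.
Holding P constant, ∂Q/∂I = 29/I = 0.00185897.
η_I = (∂Q/∂I)·(I/Q) = 0.00185897 × (15600/28.196) = 1.03.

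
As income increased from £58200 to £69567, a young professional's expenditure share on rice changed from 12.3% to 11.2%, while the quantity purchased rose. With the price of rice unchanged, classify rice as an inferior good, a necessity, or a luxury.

Quantity rises but the budget share falls as income rises, so 0 < η < 1.

necessity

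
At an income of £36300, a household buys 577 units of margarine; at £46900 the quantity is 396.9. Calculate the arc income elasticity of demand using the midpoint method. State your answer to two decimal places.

-1.45

ΔQ = 396.9 − 577 = -180.1; midpoint Q̄ = (577 + 396.9)/2 = 486.95.
ΔI = 46900 − 36300 = 10600; midpoint Ī = (36300 + 46900)/2 = 41600.
η = (ΔQ/Q̄) ÷ (ΔI/Ī) = (-180.1/486.95) ÷ (10600/41600) = -1.45.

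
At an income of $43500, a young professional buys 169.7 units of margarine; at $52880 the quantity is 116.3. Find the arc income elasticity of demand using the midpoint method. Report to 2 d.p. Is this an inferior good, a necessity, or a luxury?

-1.92 (inferior good)

ΔQ = 116.3 − 169.7 = -53.4; midpoint Q̄ = (169.7 + 116.3)/2 = 143.
ΔI = 52880 − 43500 = 9380; midpoint Ī = (43500 + 52880)/2 = 48190.
η = (ΔQ/Q̄) ÷ (ΔI/Ī) = (-53.4/143) ÷ (9380/48190) = -1.92.
η < 0 ⇒ inferior good.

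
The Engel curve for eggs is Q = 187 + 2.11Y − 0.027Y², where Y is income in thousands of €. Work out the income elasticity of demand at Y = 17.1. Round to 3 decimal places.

0.094

At Y = 17.1: Q = 215.1859.
dQ/dY = 2.11 − 0.054Y = 1.18660.
η = (dQ/dY)·(Y/Q) = 1.18660 × (17.1/215.1859) = 0.094.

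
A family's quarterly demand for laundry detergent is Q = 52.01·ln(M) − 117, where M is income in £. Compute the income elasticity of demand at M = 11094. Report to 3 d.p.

At M = 11094: Q = 367.429.
dQ/dM = 52.01/M = 0.00468812 at this income.
η = (dQ/dM)·(M/Q) = 0.00468812 × (11094/367.429) = 0.142.

0.142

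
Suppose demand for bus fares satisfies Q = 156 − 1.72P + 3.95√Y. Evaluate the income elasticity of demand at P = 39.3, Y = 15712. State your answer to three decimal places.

At P = 39.3, Y = 15712: Q = 583.527.
Holding P constant, ∂Q/∂Y = 3.95/(2√Y) = 0.0157562.
η_Y = (∂Q/∂Y)·(Y/Q) = 0.0157562 × (15712/583.527) = 0.424.

0.424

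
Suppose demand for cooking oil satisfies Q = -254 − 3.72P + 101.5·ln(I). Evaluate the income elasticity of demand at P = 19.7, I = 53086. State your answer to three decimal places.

At P = 19.7, I = 53086: Q = 777.002.
Holding P constant, ∂Q/∂I = 101.5/I = 0.00191199.
η_I = (∂Q/∂I)·(I/Q) = 0.00191199 × (53086/777.002) = 0.131.

0.131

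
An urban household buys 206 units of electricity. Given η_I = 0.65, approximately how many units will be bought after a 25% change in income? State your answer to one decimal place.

239.5

%ΔQ ≈ η × %ΔI = 0.65 × 25% = 16.25%.
New Q ≈ 206 × (1 + 0.1625) = 239.5.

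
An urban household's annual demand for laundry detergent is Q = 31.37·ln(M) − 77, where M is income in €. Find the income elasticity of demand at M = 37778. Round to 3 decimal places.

0.124

At M = 37778: Q = 253.624.
dQ/dM = 31.37/M = 0.000830377 at this income.
η = (dQ/dM)·(M/Q) = 0.000830377 × (37778/253.624) = 0.124.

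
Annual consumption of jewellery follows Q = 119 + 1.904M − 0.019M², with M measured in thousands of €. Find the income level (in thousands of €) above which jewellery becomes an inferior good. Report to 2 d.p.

50.11

dQ/dM = 1.904 − 0.038M.
The good is inferior where dQ/dM < 0. Setting dQ/dM = 0 gives M = 1.904 / 0.038 = 50.11.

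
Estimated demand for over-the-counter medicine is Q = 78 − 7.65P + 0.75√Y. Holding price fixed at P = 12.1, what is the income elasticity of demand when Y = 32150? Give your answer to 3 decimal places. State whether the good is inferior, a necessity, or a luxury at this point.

At P = 12.1, Y = 32150: Q = 119.913.
Holding P constant, ∂Q/∂Y = 0.75/(2√Y) = 0.00209142.
η_Y = (∂Q/∂Y)·(Y/Q) = 0.00209142 × (32150/119.913) = 0.561.
Since 0 < η < 1, this is a necessity.

0.561 (necessity)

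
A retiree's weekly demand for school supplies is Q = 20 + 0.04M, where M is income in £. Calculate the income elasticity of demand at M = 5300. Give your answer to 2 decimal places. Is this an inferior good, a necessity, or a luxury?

0.91 (necessity)

At M = 5300: Q = 232.000.
dQ/dM = 0.04.
η = (dQ/dM)·(M/Q) = 0.04 × (5300/232.000) = 0.91.
Since 0 < η < 1, the good is a necessity.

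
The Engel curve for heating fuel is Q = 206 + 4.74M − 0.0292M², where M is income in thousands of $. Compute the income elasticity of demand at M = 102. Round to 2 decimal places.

-0.32

At M = 102: Q = 385.6832.
dQ/dM = 4.74 − 0.0584M = -1.21680.
η = (dQ/dM)·(M/Q) = -1.21680 × (102/385.6832) = -0.32.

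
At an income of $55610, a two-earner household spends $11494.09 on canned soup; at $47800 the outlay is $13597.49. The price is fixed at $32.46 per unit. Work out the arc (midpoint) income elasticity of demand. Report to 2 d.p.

With a constant price, Q₁ = 11494.09/32.46 = 354.100 and Q₂ = 13597.49/32.46 = 418.900 (equivalently, work directly with expenditure since P cancels).
Midpoint %ΔQ = (13597.49 − 11494.09)/12545.79 = 0.16766; midpoint %ΔI = (47800 − 55610)/51705 = -0.15105.
η = 0.16766 / -0.15105 = -1.11.

-1.11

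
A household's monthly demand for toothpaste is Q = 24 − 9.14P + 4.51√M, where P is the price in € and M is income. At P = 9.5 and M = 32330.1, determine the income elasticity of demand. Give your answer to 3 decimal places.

0.542

At P = 9.5, M = 32330.1: Q = 748.094.
Holding P constant, ∂Q/∂M = 4.51/(2√M) = 0.0125413.
η_M = (∂Q/∂M)·(M/Q) = 0.0125413 × (32330.1/748.094) = 0.542.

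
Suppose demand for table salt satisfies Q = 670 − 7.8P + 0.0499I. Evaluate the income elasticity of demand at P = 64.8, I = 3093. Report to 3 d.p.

0.484

At P = 64.8, I = 3093: Q = 318.901.
Holding P constant, ∂Q/∂I = 0.0499.
η_I = (∂Q/∂I)·(I/Q) = 0.0499 × (3093/318.901) = 0.484.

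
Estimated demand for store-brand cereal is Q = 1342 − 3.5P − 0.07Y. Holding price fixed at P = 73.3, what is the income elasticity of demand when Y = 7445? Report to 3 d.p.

-0.924

At P = 73.3, Y = 7445: Q = 564.300.
Holding P constant, ∂Q/∂Y = −0.07.
η_Y = (∂Q/∂Y)·(Y/Q) = -0.07 × (7445/564.300) = -0.924.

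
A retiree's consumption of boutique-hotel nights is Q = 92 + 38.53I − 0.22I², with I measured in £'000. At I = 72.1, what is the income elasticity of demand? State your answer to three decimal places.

At I = 72.1: Q = 1726.3628.
dQ/dI = 38.53 − 0.44I = 6.80600.
η = (dQ/dI)·(I/Q) = 6.80600 × (72.1/1726.3628) = 0.284.

0.284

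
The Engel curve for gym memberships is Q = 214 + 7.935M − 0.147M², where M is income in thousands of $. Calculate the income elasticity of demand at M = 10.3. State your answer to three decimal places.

0.180

At M = 10.3: Q = 280.1353.
dQ/dM = 7.935 − 0.294M = 4.90680.
η = (dQ/dM)·(M/Q) = 4.90680 × (10.3/280.1353) = 0.180.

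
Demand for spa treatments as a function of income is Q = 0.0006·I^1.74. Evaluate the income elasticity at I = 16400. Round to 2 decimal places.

1.74

For Q = A·I^β the income elasticity is constant and equal to β.
Here β = 1.74, so η = 1.74.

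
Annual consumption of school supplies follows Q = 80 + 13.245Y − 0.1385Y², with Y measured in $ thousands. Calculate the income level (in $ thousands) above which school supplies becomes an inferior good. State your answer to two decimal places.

dQ/dY = 13.245 − 0.277Y.
The good is inferior where dQ/dY < 0. Setting dQ/dY = 0 gives Y = 13.245 / 0.277 = 47.82.

47.82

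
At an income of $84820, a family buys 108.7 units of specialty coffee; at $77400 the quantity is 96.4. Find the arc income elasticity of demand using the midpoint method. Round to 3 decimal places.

1.311

ΔQ = 96.4 − 108.7 = -12.3; midpoint Q̄ = (108.7 + 96.4)/2 = 102.55.
ΔI = 77400 − 84820 = -7420; midpoint Ī = (84820 + 77400)/2 = 81110.
η = (ΔQ/Q̄) ÷ (ΔI/Ī) = (-12.3/102.55) ÷ (-7420/81110) = 1.311.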